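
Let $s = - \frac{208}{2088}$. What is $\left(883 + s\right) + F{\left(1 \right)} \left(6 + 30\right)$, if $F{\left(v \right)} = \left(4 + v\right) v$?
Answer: $\frac{277417}{261} \approx 1062.9$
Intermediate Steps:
$s = - \frac{26}{261}$ ($s = \left(-208\right) \frac{1}{2088} = - \frac{26}{261} \approx -0.099617$)
$F{\left(v \right)} = v \left(4 + v\right)$
$\left(883 + s\right) + F{\left(1 \right)} \left(6 + 30\right) = \left(883 - \frac{26}{261}\right) + 1 \left(4 + 1\right) \left(6 + 30\right) = \frac{230437}{261} + 1 \cdot 5 \cdot 36 = \frac{230437}{261} + 5 \cdot 36 = \frac{230437}{261} + 180 = \frac{277417}{261}$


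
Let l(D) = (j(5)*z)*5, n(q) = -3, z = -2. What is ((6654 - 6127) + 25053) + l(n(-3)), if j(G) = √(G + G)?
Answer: 25580 - 10*√10 ≈ 25548.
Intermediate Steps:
j(G) = √2*√G (j(G) = √(2*G) = √2*√G)
l(D) = -10*√10 (l(D) = ((√2*√5)*(-2))*5 = (√10*(-2))*5 = -2*√10*5 = -10*√10)
((6654 - 6127) + 25053) + l(n(-3)) = ((6654 - 6127) + 25053) - 10*√10 = (527 + 25053) - 10*√10 = 25580 - 10*√10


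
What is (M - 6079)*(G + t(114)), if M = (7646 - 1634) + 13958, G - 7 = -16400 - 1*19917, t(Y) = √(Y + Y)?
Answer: -504382210 + 27782*√57 ≈ -5.0417e+8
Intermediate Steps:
t(Y) = √2*√Y (t(Y) = √(2*Y) = √2*√Y)
G = -36310 (G = 7 + (-16400 - 1*19917) = 7 + (-16400 - 19917) = 7 - 36317 = -36310)
M = 19970 (M = 6012 + 13958 = 19970)
(M - 6079)*(G + t(114)) = (19970 - 6079)*(-36310 + √2*√114) = 13891*(-36310 + 2*√57) = -504382210 + 27782*√57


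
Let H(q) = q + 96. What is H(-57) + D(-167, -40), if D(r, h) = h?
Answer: -1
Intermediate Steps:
H(q) = 96 + q
H(-57) + D(-167, -40) = (96 - 57) - 40 = 39 - 40 = -1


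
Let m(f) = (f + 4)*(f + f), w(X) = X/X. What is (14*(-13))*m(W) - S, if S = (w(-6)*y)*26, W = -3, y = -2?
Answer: 1144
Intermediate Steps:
w(X) = 1
S = -52 (S = (1*(-2))*26 = -2*26 = -52)
m(f) = 2*f*(4 + f) (m(f) = (4 + f)*(2*f) = 2*f*(4 + f))
(14*(-13))*m(W) - S = (14*(-13))*(2*(-3)*(4 - 3)) - 1*(-52) = -364*(-3) + 52 = -182*(-6) + 52 = 1092 + 52 = 1144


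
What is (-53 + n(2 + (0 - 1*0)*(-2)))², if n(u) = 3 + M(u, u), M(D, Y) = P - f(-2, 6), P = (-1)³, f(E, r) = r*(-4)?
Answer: 729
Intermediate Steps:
f(E, r) = -4*r
P = -1
M(D, Y) = 23 (M(D, Y) = -1 - (-4)*6 = -1 - 1*(-24) = -1 + 24 = 23)
n(u) = 26 (n(u) = 3 + 23 = 26)
(-53 + n(2 + (0 - 1*0)*(-2)))² = (-53 + 26)² = (-27)² = 729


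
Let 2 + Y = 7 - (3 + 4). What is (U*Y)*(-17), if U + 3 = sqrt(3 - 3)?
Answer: -102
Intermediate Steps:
U = -3 (U = -3 + sqrt(3 - 3) = -3 + sqrt(0) = -3 + 0 = -3)
Y = -2 (Y = -2 + (7 - (3 + 4)) = -2 + (7 - 1*7) = -2 + (7 - 7) = -2 + 0 = -2)
(U*Y)*(-17) = -3*(-2)*(-17) = 6*(-17) = -102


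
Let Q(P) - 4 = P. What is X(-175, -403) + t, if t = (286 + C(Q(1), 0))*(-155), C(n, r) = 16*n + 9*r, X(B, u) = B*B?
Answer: -26105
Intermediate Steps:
Q(P) = 4 + P
X(B, u) = B**2
C(n, r) = 9*r + 16*n
t = -56730 (t = (286 + (9*0 + 16*(4 + 1)))*(-155) = (286 + (0 + 16*5))*(-155) = (286 + (0 + 80))*(-155) = (286 + 80)*(-155) = 366*(-155) = -56730)
X(-175, -403) + t = (-175)**2 - 56730 = 30625 - 56730 = -26105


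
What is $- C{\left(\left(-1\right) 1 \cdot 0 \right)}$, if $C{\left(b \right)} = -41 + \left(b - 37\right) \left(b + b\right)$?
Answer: $41$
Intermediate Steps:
$C{\left(b \right)} = -41 + 2 b \left(-37 + b\right)$ ($C{\left(b \right)} = -41 + \left(-37 + b\right) 2 b = -41 + 2 b \left(-37 + b\right)$)
$- C{\left(\left(-1\right) 1 \cdot 0 \right)} = - (-41 - 74 \left(-1\right) 1 \cdot 0 + 2 \left(\left(-1\right) 1 \cdot 0\right)^{2}) = - (-41 - 74 \left(\left(-1\right) 0\right) + 2 \left(\left(-1\right) 0\right)^{2}) = - (-41 - 0 + 2 \cdot 0^{2}) = - (-41 + 0 + 2 \cdot 0) = - (-41 + 0 + 0) = \left(-1\right) \left(-41\right) = 41$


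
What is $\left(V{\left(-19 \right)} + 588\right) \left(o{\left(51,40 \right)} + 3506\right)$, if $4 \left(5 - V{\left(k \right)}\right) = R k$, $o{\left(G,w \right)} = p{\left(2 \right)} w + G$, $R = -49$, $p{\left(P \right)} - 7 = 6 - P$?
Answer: $\frac{5759677}{4} \approx 1.4399 \cdot 10^{6}$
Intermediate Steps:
$p{\left(P \right)} = 13 - P$ ($p{\left(P \right)} = 7 - \left(-6 + P\right) = 13 - P$)
$o{\left(G,w \right)} = G + 11 w$ ($o{\left(G,w \right)} = \left(13 - 2\right) w + G = 11 w + G = G + 11 w$)
$V{\left(k \right)} = 5 + \frac{49 k}{4}$ ($V{\left(k \right)} = 5 - \frac{\left(-49\right) k}{4} = 5 + \frac{49 k}{4}$)
$\left(V{\left(-19 \right)} + 588\right) \left(o{\left(51,40 \right)} + 3506\right) = \left(\left(5 + \frac{49}{4} \left(-19\right)\right) + 588\right) \left(\left(51 + 11 \cdot 40\right) + 3506\right) = \left(\left(5 - \frac{931}{4}\right) + 588\right) \left(\left(51 + 440\right) + 3506\right) = \left(- \frac{911}{4} + 588\right) \left(491 + 3506\right) = \frac{1441}{4} \cdot 3997 = \frac{5759677}{4}$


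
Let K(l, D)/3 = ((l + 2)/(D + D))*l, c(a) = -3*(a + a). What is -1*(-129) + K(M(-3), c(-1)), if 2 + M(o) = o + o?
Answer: 141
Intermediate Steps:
c(a) = -6*a
M(o) = -2 + 2*o (M(o) = -2 + (o + o) = -2 + 2*o)
K(l, D) = 3*l*(2 + l)/(2*D) (K(l, D) = 3*(((l + 2)/(D + D))*l) = 3*(((2 + l)/((2*D)))*l) = 3*(((2 + l)*(1/(2*D)))*l) = 3*(((2 + l)/(2*D))*l) = 3*(l*(2 + l)/(2*D)) = 3*l*(2 + l)/(2*D))
-1*(-129) + K(M(-3), c(-1)) = -1*(-129) + 3*(-2 + 2*(-3))*(2 + (-2 + 2*(-3)))/(2*((-6*(-1)))) = 129 + (3/2)*(-2 - 6)*(2 + (-2 - 6))/6 = 129 + (3/2)*(-8)*(⅙)*(2 - 8) = 129 + (3/2)*(-8)*(⅙)*(-6) = 129 + 12 = 141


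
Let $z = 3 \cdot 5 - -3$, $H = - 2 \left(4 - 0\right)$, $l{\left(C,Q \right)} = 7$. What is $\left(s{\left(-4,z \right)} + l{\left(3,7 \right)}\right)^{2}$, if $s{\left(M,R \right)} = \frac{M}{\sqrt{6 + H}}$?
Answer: $41 + 28 i \sqrt{2} \approx 41.0 + 39.598 i$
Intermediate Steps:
$H = -8$ ($H = - 2 \left(4 + 0\right) = \left(-2\right) 4 = -8$)
$z = 18$ ($z = 15 + 3 = 18$)
$s{\left(M,R \right)} = - \frac{i M \sqrt{2}}{2}$ ($s{\left(M,R \right)} = \frac{M}{\sqrt{6 - 8}} = \frac{M}{\sqrt{-2}} = \frac{M}{i \sqrt{2}} = M \left(- \frac{i \sqrt{2}}{2}\right) = - \frac{i M \sqrt{2}}{2}$)
$\left(s{\left(-4,z \right)} + l{\left(3,7 \right)}\right)^{2} = \left(\left(- \frac{1}{2}\right) i \left(-4\right) \sqrt{2} + 7\right)^{2} = \left(2 i \sqrt{2} + 7\right)^{2} = \left(7 + 2 i \sqrt{2}\right)^{2}$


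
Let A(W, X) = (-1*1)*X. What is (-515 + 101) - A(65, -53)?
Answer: -467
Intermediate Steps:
A(W, X) = -X
(-515 + 101) - A(65, -53) = (-515 + 101) - (-1)*(-53) = -414 - 1*53 = -414 - 53 = -467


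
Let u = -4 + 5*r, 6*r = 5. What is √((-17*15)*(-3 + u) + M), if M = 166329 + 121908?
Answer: √1155838/2 ≈ 537.55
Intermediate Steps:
r = ⅚ (r = (⅙)*5 = ⅚ ≈ 0.83333)
u = ⅙ (u = -4 + 5*(⅚) = -4 + 25/6 = ⅙ ≈ 0.16667)
M = 288237
√((-17*15)*(-3 + u) + M) = √((-17*15)*(-3 + ⅙) + 288237) = √(-255*(-17/6) + 288237) = √(1445/2 + 288237) = √(577919/2) = √1155838/2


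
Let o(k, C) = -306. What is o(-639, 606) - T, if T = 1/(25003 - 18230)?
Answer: -2072539/6773 ≈ -306.00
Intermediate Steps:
T = 1/6773 ≈ 0.00014765
o(-639, 606) - T = -306 - 1*1/6773 = -306 - 1/6773 = -2072539/6773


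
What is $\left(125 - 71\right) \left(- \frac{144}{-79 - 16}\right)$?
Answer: $\frac{7776}{95} \approx 81.853$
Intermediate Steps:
$\left(125 - 71\right) \left(- \frac{144}{-79 - 16}\right) = 54 \left(- \frac{144}{-79 - 16}\right) = 54 \left(- \frac{144}{-95}\right) = 54 \left(\left(-144\right) \left(- \frac{1}{95}\right)\right) = 54 \cdot \frac{144}{95} = \frac{7776}{95}$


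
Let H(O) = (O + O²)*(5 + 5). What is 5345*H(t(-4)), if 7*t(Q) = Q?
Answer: -641400/49 ≈ -13090.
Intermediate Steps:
t(Q) = Q/7
H(O) = 10*O + 10*O² (H(O) = (O + O²)*10 = 10*O + 10*O²)
5345*H(t(-4)) = 5345*(10*((⅐)*(-4))*(1 + (⅐)*(-4))) = 5345*(10*(-4/7)*(1 - 4/7)) = 5345*(10*(-4/7)*(3/7)) = 5345*(-120/49) = -641400/49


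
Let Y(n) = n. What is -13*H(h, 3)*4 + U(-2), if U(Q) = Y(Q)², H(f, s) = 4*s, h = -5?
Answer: -620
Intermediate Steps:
U(Q) = Q²
-13*H(h, 3)*4 + U(-2) = -13*4*3*4 + (-2)² = -156*4 + 4 = -13*48 + 4 = -624 + 4 = -620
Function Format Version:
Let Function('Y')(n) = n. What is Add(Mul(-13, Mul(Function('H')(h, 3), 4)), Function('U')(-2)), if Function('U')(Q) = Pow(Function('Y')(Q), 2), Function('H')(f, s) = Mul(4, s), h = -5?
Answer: -620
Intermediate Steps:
Function('U')(Q) = Pow(Q, 2)
Add(Mul(-13, Mul(Function('H')(h, 3), 4)), Function('U')(-2)) = Add(Mul(-13, Mul(Mul(4, 3), 4)), Pow(-2, 2)) = Add(Mul(-13, Mul(12, 4)), 4) = Add(Mul(-13, 48), 4) = Add(-624, 4) = -620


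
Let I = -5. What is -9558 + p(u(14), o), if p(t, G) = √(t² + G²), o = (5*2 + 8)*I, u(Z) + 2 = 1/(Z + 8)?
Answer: -9558 + √3922249/22 ≈ -9468.0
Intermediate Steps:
u(Z) = -2 + 1/(8 + Z) (u(Z) = -2 + 1/(Z + 8) = -2 + 1/(8 + Z))
o = -90 (o = (5*2 + 8)*(-5) = (10 + 8)*(-5) = 18*(-5) = -90)
p(t, G) = √(G² + t²)
-9558 + p(u(14), o) = -9558 + √((-90)² + ((-15 - 2*14)/(8 + 14))²) = -9558 + √(8100 + ((-15 - 28)/22)²) = -9558 + √(8100 + ((1/22)*(-43))²) = -9558 + √(8100 + (-43/22)²) = -9558 + √(8100 + 1849/484) = -9558 + √(3922249/484) = -9558 + √3922249/22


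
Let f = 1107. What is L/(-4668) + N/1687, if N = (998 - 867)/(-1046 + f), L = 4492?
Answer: -115411684/120092469 ≈ -0.96102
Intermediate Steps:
N = 131/61 (N = (998 - 867)/(-1046 + 1107) = 131/61 ≈ 2.1475)
L/(-4668) + N/1687 = 4492/(-4668) + (131/61)/1687 = 4492*(-1/4668) + (131/61)*(1/1687) = -1123/1167 + 131/102907 = -115411684/120092469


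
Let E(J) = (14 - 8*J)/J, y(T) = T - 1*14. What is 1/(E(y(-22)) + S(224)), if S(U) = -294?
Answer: -18/5443 ≈ -0.0033070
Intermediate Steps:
y(T) = -14 + T (y(T) = T - 14 = -14 + T)
E(J) = (14 - 8*J)/J
1/(E(y(-22)) + S(224)) = 1/((-8 + 14/(-14 - 22)) - 294) = 1/((-8 + 14/(-36)) - 294) = 1/((-8 + 14*(-1/36)) - 294) = 1/((-8 - 7/18) - 294) = 1/(-151/18 - 294) = 1/(-5443/18) = -18/5443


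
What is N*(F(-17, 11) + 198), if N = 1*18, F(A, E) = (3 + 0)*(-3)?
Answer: 3402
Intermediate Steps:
F(A, E) = -9 (F(A, E) = 3*(-3) = -9)
N = 18
N*(F(-17, 11) + 198) = 18*(-9 + 198) = 18*189 = 3402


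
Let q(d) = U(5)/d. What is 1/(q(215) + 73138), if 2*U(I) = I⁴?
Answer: 86/6289993 ≈ 1.3673e-5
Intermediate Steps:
U(I) = I⁴/2
q(d) = 625/(2*d) (q(d) = ((½)*5⁴)/d = ((½)*625)/d = 625/(2*d))
1/(q(215) + 73138) = 1/((625/2)/215 + 73138) = 1/((625/2)*(1/215) + 73138) = 1/(125/86 + 73138) = 1/(6289993/86) = 86/6289993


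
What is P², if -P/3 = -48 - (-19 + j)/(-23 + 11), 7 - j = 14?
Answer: 90601/4 ≈ 22650.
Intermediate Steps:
j = -7 (j = 7 - 1*14 = 7 - 14 = -7)
P = 301/2 (P = -3*(-48 - (-19 - 7)/(-23 + 11)) = -3*(-48 - (-26)/(-12)) = -3*(-48 - (-26)*(-1)/12) = -3*(-48 - 1*13/6) = -3*(-48 - 13/6) = -3*(-301/6) = 301/2 ≈ 150.50)
P² = (301/2)² = 90601/4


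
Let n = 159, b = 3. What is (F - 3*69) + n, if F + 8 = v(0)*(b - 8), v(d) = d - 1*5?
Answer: -31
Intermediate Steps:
v(d) = -5 + d (v(d) = d - 5 = -5 + d)
F = 17 (F = -8 + (-5 + 0)*(3 - 8) = -8 - 5*(-5) = -8 + 25 = 17)
(F - 3*69) + n = (17 - 3*69) + 159 = (17 - 207) + 159 = -190 + 159 = -31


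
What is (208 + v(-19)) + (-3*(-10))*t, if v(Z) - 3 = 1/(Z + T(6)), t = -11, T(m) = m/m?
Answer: -2143/18 ≈ -119.06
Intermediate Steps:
T(m) = 1
v(Z) = 3 + 1/(1 + Z) (v(Z) = 3 + 1/(Z + 1) = 3 + 1/(1 + Z))
(208 + v(-19)) + (-3*(-10))*t = (208 + (4 + 3*(-19))/(1 - 19)) - 3*(-10)*(-11) = (208 + (4 - 57)/(-18)) + 30*(-11) = (208 - 1/18*(-53)) - 330 = (208 + 53/18) - 330 = 3797/18 - 330 = -2143/18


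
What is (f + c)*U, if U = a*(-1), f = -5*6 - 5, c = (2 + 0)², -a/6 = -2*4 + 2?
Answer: 1116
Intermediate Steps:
a = 36 (a = -6*(-2*4 + 2) = -6*(-8 + 2) = -6*(-6) = 36)
c = 4 (c = 2² = 4)
f = -35 (f = -30 - 5 = -35)
U = -36 (U = 36*(-1) = -36)
(f + c)*U = (-35 + 4)*(-36) = -31*(-36) = 1116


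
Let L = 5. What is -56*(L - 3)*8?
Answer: -896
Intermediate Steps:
-56*(L - 3)*8 = -56*(5 - 3)*8 = -56*2*8 = -14*8*8 = -112*8 = -896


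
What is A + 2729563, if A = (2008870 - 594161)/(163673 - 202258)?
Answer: 105318773646/38585 ≈ 2.7295e+6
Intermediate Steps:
A = -1414709/38585 (A = 1414709/(-38585) = 1414709*(-1/38585) = -1414709/38585 ≈ -36.665)
A + 2729563 = -1414709/38585 + 2729563 = 105318773646/38585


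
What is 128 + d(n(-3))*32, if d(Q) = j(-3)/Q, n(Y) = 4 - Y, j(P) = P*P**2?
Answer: 32/7 ≈ 4.5714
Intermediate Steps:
j(P) = P**3
d(Q) = -27/Q (d(Q) = (-3)**3/Q = -27/Q)
128 + d(n(-3))*32 = 128 - 27/(4 - 1*(-3))*32 = 128 - 27/(4 + 3)*32 = 128 - 27/7*32 = 128 - 864/7 = 32/7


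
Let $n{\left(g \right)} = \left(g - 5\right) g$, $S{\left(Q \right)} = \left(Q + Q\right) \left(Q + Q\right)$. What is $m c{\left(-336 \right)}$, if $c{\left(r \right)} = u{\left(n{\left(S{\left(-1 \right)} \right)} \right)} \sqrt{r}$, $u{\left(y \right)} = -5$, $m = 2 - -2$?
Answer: $- 80 i \sqrt{21} \approx - 366.61 i$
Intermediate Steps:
$m = 4$ ($m = 2 + 2 = 4$)
$S{\left(Q \right)} = 4 Q^{2}$ ($S{\left(Q \right)} = 2 Q 2 Q = 4 Q^{2}$)
$n{\left(g \right)} = g \left(-5 + g\right)$ ($n{\left(g \right)} = \left(-5 + g\right) g = g \left(-5 + g\right)$)
$c{\left(r \right)} = - 5 \sqrt{r}$
$m c{\left(-336 \right)} = 4 \left(- 5 \sqrt{-336}\right) = 4 \left(- 5 \cdot 4 i \sqrt{21}\right) = 4 \left(- 20 i \sqrt{21}\right) = - 80 i \sqrt{21}$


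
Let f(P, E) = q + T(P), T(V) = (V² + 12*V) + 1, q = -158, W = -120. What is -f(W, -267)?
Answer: -12803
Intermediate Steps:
T(V) = 1 + V² + 12*V
f(P, E) = -157 + P² + 12*P (f(P, E) = -158 + (1 + P² + 12*P) = -157 + P² + 12*P)
-f(W, -267) = -(-157 + (-120)² + 12*(-120)) = -(-157 + 14400 - 1440) = -1*12803 = -12803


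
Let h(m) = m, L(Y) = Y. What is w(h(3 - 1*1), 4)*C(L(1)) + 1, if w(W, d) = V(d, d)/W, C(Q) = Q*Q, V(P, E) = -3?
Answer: -½ ≈ -0.50000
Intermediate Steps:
C(Q) = Q²
w(W, d) = -3/W
w(h(3 - 1*1), 4)*C(L(1)) + 1 = -3/(3 - 1*1)*1² + 1 = -3/(3 - 1)*1 + 1 = -3/2*1 + 1 = -3/2 + 1 = -½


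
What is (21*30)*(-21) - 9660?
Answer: -22890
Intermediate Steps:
(21*30)*(-21) - 9660 = 630*(-21) - 9660 = -13230 - 9660 = -22890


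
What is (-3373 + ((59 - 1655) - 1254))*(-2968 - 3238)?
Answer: 38619938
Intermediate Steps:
(-3373 + ((59 - 1655) - 1254))*(-2968 - 3238) = (-3373 + (-1596 - 1254))*(-6206) = (-3373 - 2850)*(-6206) = -6223*(-6206) = 38619938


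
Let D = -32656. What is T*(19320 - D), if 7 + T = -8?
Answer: -779640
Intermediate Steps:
T = -15 (T = -7 - 8 = -15)
T*(19320 - D) = -15*(19320 - 1*(-32656)) = -15*(19320 + 32656) = -15*51976 = -779640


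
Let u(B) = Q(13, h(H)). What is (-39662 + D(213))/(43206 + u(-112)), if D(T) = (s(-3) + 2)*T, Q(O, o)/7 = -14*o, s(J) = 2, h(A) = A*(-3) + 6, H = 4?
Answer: -19405/21897 ≈ -0.88619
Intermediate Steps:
h(A) = 6 - 3*A (h(A) = -3*A + 6 = 6 - 3*A)
Q(O, o) = -98*o (Q(O, o) = 7*(-14*o) = -98*o)
D(T) = 4*T (D(T) = (2 + 2)*T = 4*T)
u(B) = 588 (u(B) = -98*(6 - 3*4) = -98*(6 - 12) = -98*(-6) = 588)
(-39662 + D(213))/(43206 + u(-112)) = (-39662 + 4*213)/(43206 + 588) = (-39662 + 852)/43794 = -38810*1/43794 = -19405/21897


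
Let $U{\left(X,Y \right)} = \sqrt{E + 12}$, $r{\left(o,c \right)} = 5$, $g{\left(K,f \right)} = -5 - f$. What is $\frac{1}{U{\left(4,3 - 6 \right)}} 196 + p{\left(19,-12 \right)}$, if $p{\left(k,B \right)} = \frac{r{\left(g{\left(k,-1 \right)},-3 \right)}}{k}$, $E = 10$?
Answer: $\frac{5}{19} + \frac{98 \sqrt{22}}{11} \approx 42.05$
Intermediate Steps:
$U{\left(X,Y \right)} = \sqrt{22}$ ($U{\left(X,Y \right)} = \sqrt{10 + 12} = \sqrt{22}$)
$p{\left(k,B \right)} = \frac{5}{k}$
$\frac{1}{U{\left(4,3 - 6 \right)}} 196 + p{\left(19,-12 \right)} = \frac{1}{\sqrt{22}} \cdot 196 + \frac{5}{19} = \frac{\sqrt{22}}{22} \cdot 196 + 5 \cdot \frac{1}{19} = \frac{98 \sqrt{22}}{11} + \frac{5}{19} = \frac{5}{19} + \frac{98 \sqrt{22}}{11}$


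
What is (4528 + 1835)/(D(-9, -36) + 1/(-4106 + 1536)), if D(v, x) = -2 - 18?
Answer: -2336130/7343 ≈ -318.14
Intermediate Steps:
D(v, x) = -20
(4528 + 1835)/(D(-9, -36) + 1/(-4106 + 1536)) = (4528 + 1835)/(-20 + 1/(-4106 + 1536)) = 6363/(-20 + 1/(-2570)) = 6363/(-20 - 1/2570) = 6363/(-51401/2570) = 6363*(-2570/51401) = -2336130/7343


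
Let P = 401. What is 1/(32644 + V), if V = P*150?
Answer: 1/92794 ≈ 1.0777e-5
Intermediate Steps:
V = 60150 (V = 401*150 = 60150)
1/(32644 + V) = 1/(32644 + 60150) = 1/92794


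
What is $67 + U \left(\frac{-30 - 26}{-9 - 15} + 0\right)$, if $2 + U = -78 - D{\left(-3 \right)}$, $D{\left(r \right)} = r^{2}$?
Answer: $- \frac{422}{3} \approx -140.67$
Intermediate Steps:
$U = -89$ ($U = -2 - 87 = -89$)
$67 + U \left(\frac{-30 - 26}{-9 - 15} + 0\right) = 67 - 89 \left(\frac{-30 - 26}{-9 - 15} + 0\right) = 67 - 89 \left(- \frac{56}{-24} + 0\right) = 67 - 89 \left(\left(-56\right) \left(- \frac{1}{24}\right) + 0\right) = 67 - 89 \left(\frac{7}{3} + 0\right) = 67 - \frac{623}{3} = - \frac{422}{3}$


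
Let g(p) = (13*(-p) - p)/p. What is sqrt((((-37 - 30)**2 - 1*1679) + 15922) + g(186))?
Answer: 7*sqrt(382) ≈ 136.81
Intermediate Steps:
g(p) = -14 (g(p) = (-13*p - p)/p = (-14*p)/p = -14)
sqrt((((-37 - 30)**2 - 1*1679) + 15922) + g(186)) = sqrt((((-37 - 30)**2 - 1*1679) + 15922) - 14) = sqrt((((-67)**2 - 1679) + 15922) - 14) = sqrt(((4489 - 1679) + 15922) - 14) = sqrt((2810 + 15922) - 14) = sqrt(18732 - 14) = sqrt(18718) = 7*sqrt(382)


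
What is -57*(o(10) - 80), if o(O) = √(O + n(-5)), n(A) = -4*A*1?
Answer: 4560 - 57*√30 ≈ 4247.8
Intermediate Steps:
n(A) = -4*A
o(O) = √(20 + O) (o(O) = √(O - 4*(-5)) = √(O + 20) = √(20 + O))
-57*(o(10) - 80) = -57*(√(20 + 10) - 80) = -57*(√30 - 80) = -57*(-80 + √30) = 4560 - 57*√30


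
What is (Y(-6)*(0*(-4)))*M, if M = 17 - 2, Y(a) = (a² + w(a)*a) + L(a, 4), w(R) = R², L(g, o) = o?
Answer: 0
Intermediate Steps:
Y(a) = 4 + a² + a³ (Y(a) = (a² + a²*a) + 4 = (a² + a³) + 4 = 4 + a² + a³)
M = 15
(Y(-6)*(0*(-4)))*M = ((4 + (-6)² + (-6)³)*(0*(-4)))*15 = ((4 + 36 - 216)*0)*15 = -176*0*15 = 0*15 = 0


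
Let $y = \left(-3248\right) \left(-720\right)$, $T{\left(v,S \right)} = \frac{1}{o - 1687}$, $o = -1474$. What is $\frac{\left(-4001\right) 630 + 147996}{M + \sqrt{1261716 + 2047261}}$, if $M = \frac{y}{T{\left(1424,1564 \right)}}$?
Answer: $\frac{2505565280401920}{7806349398977268089} + \frac{2372634 \sqrt{3308977}}{54644445792840876623} \approx 0.00032096$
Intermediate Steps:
$T{\left(v,S \right)} = - \frac{1}{3161}$ ($T{\left(v,S \right)} = \frac{1}{-1474 - 1687} = \frac{1}{-3161} = - \frac{1}{3161}$)
$y = 2338560$
$M = -7392188160$ ($M = \frac{2338560}{- \frac{1}{3161}} = 2338560 \left(-3161\right) = -7392188160$)
$\frac{\left(-4001\right) 630 + 147996}{M + \sqrt{1261716 + 2047261}} = \frac{\left(-4001\right) 630 + 147996}{-7392188160 + \sqrt{1261716 + 2047261}} = \frac{-2520630 + 147996}{-7392188160 + \sqrt{3308977}} = - \frac{2372634}{-7392188160 + \sqrt{3308977}}$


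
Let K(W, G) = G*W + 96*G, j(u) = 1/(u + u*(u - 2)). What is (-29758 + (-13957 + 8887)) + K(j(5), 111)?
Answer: -483329/20 ≈ -24166.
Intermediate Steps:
j(u) = 1/(u + u*(-2 + u))
K(W, G) = 96*G + G*W
(-29758 + (-13957 + 8887)) + K(j(5), 111) = (-29758 + (-13957 + 8887)) + 111*(96 + 1/(5*(-1 + 5))) = (-29758 - 5070) + 111*(96 + (⅕)/4) = -34828 + 111*(96 + (⅕)*(¼)) = -34828 + 111*(96 + 1/20) = -34828 + 111*(1921/20) = -34828 + 213231/20 = -483329/20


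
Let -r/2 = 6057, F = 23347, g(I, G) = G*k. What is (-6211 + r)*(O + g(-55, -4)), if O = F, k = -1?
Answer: -427907075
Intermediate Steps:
g(I, G) = -G (g(I, G) = G*(-1) = -G)
O = 23347
r = -12114 (r = -2*6057 = -12114)
(-6211 + r)*(O + g(-55, -4)) = (-6211 - 12114)*(23347 - 1*(-4)) = -18325*(23347 + 4) = -18325*23351 = -427907075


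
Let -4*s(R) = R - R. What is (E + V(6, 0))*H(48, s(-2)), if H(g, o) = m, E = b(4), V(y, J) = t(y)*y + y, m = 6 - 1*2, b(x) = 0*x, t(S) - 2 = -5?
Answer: -48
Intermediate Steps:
t(S) = -3 (t(S) = 2 - 5 = -3)
b(x) = 0
m = 4 (m = 6 - 2 = 4)
V(y, J) = -2*y (V(y, J) = -3*y + y = -2*y)
s(R) = 0 (s(R) = -(R - R)/4 = -¼*0 = 0)
E = 0
H(g, o) = 4
(E + V(6, 0))*H(48, s(-2)) = (0 - 2*6)*4 = (0 - 12)*4 = -12*4 = -48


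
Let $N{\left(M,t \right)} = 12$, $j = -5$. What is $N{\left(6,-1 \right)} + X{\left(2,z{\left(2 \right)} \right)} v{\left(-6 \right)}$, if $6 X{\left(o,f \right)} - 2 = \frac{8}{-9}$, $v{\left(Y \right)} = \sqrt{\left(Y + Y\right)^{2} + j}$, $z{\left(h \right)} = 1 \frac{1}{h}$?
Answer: $12 + \frac{5 \sqrt{139}}{27} \approx 14.183$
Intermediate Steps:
$z{\left(h \right)} = \frac{1}{h}$
$v{\left(Y \right)} = \sqrt{-5 + 4 Y^{2}}$ ($v{\left(Y \right)} = \sqrt{\left(Y + Y\right)^{2} - 5} = \sqrt{\left(2 Y\right)^{2} - 5} = \sqrt{4 Y^{2} - 5} = \sqrt{-5 + 4 Y^{2}}$)
$X{\left(o,f \right)} = \frac{5}{27}$ ($X{\left(o,f \right)} = \frac{1}{3} + \frac{8 \frac{1}{-9}}{6} = \frac{1}{3} + \frac{8 \left(- \frac{1}{9}\right)}{6} = \frac{1}{3} + \frac{1}{6} \left(- \frac{8}{9}\right) = \frac{1}{3} - \frac{4}{27} = \frac{5}{27}$)
$N{\left(6,-1 \right)} + X{\left(2,z{\left(2 \right)} \right)} v{\left(-6 \right)} = 12 + \frac{5 \sqrt{-5 + 4 \left(-6\right)^{2}}}{27} = 12 + \frac{5 \sqrt{-5 + 4 \cdot 36}}{27} = 12 + \frac{5 \sqrt{-5 + 144}}{27} = 12 + \frac{5 \sqrt{139}}{27}$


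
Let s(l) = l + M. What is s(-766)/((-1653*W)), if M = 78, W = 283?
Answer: 688/467799 ≈ 0.0014707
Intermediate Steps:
s(l) = 78 + l (s(l) = l + 78 = 78 + l)
s(-766)/((-1653*W)) = (78 - 766)/((-1653*283)) = -688/(-467799) = -688*(-1/467799) = 688/467799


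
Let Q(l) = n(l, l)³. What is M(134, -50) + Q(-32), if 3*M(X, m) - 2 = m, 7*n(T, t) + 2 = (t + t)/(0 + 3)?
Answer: -1432/27 ≈ -53.037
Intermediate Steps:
n(T, t) = -2/7 + 2*t/21 (n(T, t) = -2/7 + ((t + t)/(0 + 3))/7 = -2/7 + ((2*t)/3)/7 = -2/7 + ((2*t)*(⅓))/7 = -2/7 + (2*t/3)/7 = -2/7 + 2*t/21)
M(X, m) = ⅔ + m/3
Q(l) = (-2/7 + 2*l/21)³
M(134, -50) + Q(-32) = (⅔ + (⅓)*(-50)) + 8*(-3 - 32)³/9261 = (⅔ - 50/3) + (8/9261)*(-35)³ = -16 + (8/9261)*(-42875) = -16 - 1000/27 = -1432/27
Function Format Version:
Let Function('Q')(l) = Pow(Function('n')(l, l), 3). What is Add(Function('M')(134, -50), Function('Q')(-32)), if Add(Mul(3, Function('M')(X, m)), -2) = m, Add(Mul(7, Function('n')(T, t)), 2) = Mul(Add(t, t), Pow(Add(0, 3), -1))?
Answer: Rational(-1432, 27) ≈ -53.037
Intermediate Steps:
Function('n')(T, t) = Add(Rational(-2, 7), Mul(Rational(2, 21), t)) (Function('n')(T, t) = Add(Rational(-2, 7), Mul(Rational(1, 7), Mul(Add(t, t), Pow(Add(0, 3), -1)))) = Add(Rational(-2, 7), Mul(Rational(1, 7), Mul(Mul(2, t), Pow(3, -1)))) = Add(Rational(-2, 7), Mul(Rational(1, 7), Mul(Mul(2, t), Rational(1, 3)))) = Add(Rational(-2, 7), Mul(Rational(1, 7), Mul(Rational(2, 3), t))) = Add(Rational(-2, 7), Mul(Rational(2, 21), t)))
Function('M')(X, m) = Add(Rational(2, 3), Mul(Rational(1, 3), m))
Function('Q')(l) = Pow(Add(Rational(-2, 7), Mul(Rational(2, 21), l)), 3)
Add(Function('M')(134, -50), Function('Q')(-32)) = Add(Add(Rational(2, 3), Mul(Rational(1, 3), -50)), Mul(Rational(8, 9261), Pow(Add(-3, -32), 3))) = Add(Add(Rational(2, 3), Rational(-50, 3)), Mul(Rational(8, 9261), Pow(-35, 3))) = Add(-16, Mul(Rational(8, 9261), -42875)) = Add(-16, Rational(-1000, 27)) = Rational(-1432, 27)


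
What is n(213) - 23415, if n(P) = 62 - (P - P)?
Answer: -23353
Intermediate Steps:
n(P) = 62 (n(P) = 62 - 1*0 = 62 + 0 = 62)
n(213) - 23415 = 62 - 23415 = -23353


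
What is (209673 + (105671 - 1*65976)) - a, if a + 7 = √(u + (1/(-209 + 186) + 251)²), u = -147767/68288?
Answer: 249375 - √2427428997674483/196328 ≈ 2.4912e+5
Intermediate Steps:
u = -147767/68288 (u = -147767*1/68288 = -147767/68288 ≈ -2.1639)
a = -7 + √2427428997674483/196328 (a = -7 + √(-147767/68288 + (1/(-209 + 186) + 251)²) = -7 + √(-147767/68288 + (1/(-23) + 251)²) = -7 + √(-147767/68288 + (-1/23 + 251)²) = -7 + √(-147767/68288 + (5772/23)²) = -7 + √(-147767/68288 + 33315984/529) = -7 + √(2275003746649/36124352) = -7 + √2427428997674483/196328 ≈ 243.95)
(209673 + (105671 - 1*65976)) - a = (209673 + (105671 - 1*65976)) - (-7 + √2427428997674483/196328) = (209673 + (105671 - 65976)) + (7 - √2427428997674483/196328) = (209673 + 39695) + (7 - √2427428997674483/196328) = 249368 + (7 - √2427428997674483/196328) = 249375 - √2427428997674483/196328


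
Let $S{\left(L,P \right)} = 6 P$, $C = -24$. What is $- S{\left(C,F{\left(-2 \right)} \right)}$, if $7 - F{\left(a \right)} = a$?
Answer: $-54$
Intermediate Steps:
$F{\left(a \right)} = 7 - a$
$- S{\left(C,F{\left(-2 \right)} \right)} = - 6 \left(7 - -2\right) = - 6 \left(7 + 2\right) = - 6 \cdot 9 = \left(-1\right) 54 = -54$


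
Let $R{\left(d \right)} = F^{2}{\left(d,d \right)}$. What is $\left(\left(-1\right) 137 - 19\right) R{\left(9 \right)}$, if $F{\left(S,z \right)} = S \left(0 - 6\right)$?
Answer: $-454896$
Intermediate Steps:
$F{\left(S,z \right)} = - 6 S$ ($F{\left(S,z \right)} = S \left(0 - 6\right) = S \left(-6\right) = - 6 S$)
$R{\left(d \right)} = 36 d^{2}$ ($R{\left(d \right)} = \left(- 6 d\right)^{2} = 36 d^{2}$)
$\left(\left(-1\right) 137 - 19\right) R{\left(9 \right)} = \left(\left(-1\right) 137 - 19\right) 36 \cdot 9^{2} = \left(-137 - 19\right) 36 \cdot 81 = \left(-156\right) 2916 = -454896$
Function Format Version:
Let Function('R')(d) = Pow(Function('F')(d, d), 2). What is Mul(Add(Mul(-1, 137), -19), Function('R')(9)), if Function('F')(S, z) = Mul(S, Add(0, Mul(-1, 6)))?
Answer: -454896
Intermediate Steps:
Function('F')(S, z) = Mul(-6, S) (Function('F')(S, z) = Mul(S, Add(0, -6)) = Mul(S, -6) = Mul(-6, S))
Function('R')(d) = Mul(36, Pow(d, 2)) (Function('R')(d) = Pow(Mul(-6, d), 2) = Mul(36, Pow(d, 2)))
Mul(Add(Mul(-1, 137), -19), Function('R')(9)) = Mul(Add(Mul(-1, 137), -19), Mul(36, Pow(9, 2))) = Mul(Add(-137, -19), Mul(36, 81)) = Mul(-156, 2916) = -454896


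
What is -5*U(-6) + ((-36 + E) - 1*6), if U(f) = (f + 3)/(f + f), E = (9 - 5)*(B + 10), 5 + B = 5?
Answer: -13/4 ≈ -3.2500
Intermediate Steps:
B = 0 (B = -5 + 5 = 0)
E = 40 (E = (9 - 5)*(0 + 10) = 4*10 = 40)
U(f) = (3 + f)/(2*f) (U(f) = (3 + f)/((2*f)) = (3 + f)*(1/(2*f)) = (3 + f)/(2*f))
-5*U(-6) + ((-36 + E) - 1*6) = -5*(3 - 6)/(2*(-6)) + ((-36 + 40) - 1*6) = -5*(-1)*(-3)/(2*6) + (4 - 6) = -5*¼ - 2 = -5/4 - 2 = -13/4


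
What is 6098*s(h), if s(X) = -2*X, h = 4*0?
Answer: 0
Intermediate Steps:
h = 0
6098*s(h) = 6098*(-2*0) = 6098*0 = 0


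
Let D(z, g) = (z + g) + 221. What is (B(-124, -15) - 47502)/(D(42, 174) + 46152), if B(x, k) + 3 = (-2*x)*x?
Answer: -78257/46589 ≈ -1.6797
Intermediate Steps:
B(x, k) = -3 - 2*x² (B(x, k) = -3 + (-2*x)*x = -3 - 2*x²)
D(z, g) = 221 + g + z (D(z, g) = (g + z) + 221 = 221 + g + z)
(B(-124, -15) - 47502)/(D(42, 174) + 46152) = ((-3 - 2*(-124)²) - 47502)/((221 + 174 + 42) + 46152) = ((-3 - 2*15376) - 47502)/(437 + 46152) = ((-3 - 30752) - 47502)/46589 = (-30755 - 47502)*(1/46589) = -78257*1/46589 = -78257/46589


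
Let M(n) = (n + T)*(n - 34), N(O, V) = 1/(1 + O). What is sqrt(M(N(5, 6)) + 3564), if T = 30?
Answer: sqrt(91561)/6 ≈ 50.432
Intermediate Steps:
M(n) = (-34 + n)*(30 + n) (M(n) = (n + 30)*(n - 34) = (30 + n)*(-34 + n) = (-34 + n)*(30 + n))
sqrt(M(N(5, 6)) + 3564) = sqrt((-1020 + (1/(1 + 5))**2 - 4/(1 + 5)) + 3564) = sqrt((-1020 + (1/6)**2 - 4/6) + 3564) = sqrt((-1020 + (1/6)**2 - 4*1/6) + 3564) = sqrt((-1020 + 1/36 - 2/3) + 3564) = sqrt(-36743/36 + 3564) = sqrt(91561/36) = sqrt(91561)/6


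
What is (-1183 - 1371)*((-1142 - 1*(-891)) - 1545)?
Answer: 4586984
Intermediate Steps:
(-1183 - 1371)*((-1142 - 1*(-891)) - 1545) = -2554*((-1142 + 891) - 1545) = -2554*(-251 - 1545) = -2554*(-1796) = 4586984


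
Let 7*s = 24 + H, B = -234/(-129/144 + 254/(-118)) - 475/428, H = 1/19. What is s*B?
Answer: 18249301939/70203556 ≈ 259.95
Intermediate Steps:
H = 1/19 ≈ 0.052632
B = 279529789/3694924 (B = -234/(-129*1/144 + 254*(-1/118)) - 475*1/428 = -234/(-43/48 - 127/59) - 475/428 = -234/(-8633/2832) - 475/428 = -234*(-2832/8633) - 475/428 = 662688/8633 - 475/428 = 279529789/3694924 ≈ 75.652)
s = 457/133 (s = (24 + 1/19)/7 = (⅐)*(457/19) = 457/133 ≈ 3.4361)
s*B = (457/133)*(279529789/3694924) = 18249301939/70203556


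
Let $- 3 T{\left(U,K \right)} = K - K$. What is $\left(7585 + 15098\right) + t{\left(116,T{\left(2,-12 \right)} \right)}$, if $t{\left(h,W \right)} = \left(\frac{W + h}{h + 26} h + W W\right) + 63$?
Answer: $\frac{1621694}{71} \approx 22841.0$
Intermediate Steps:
$T{\left(U,K \right)} = 0$ ($T{\left(U,K \right)} = - \frac{K - K}{3} = \left(- \frac{1}{3}\right) 0 = 0$)
$t{\left(h,W \right)} = 63 + W^{2} + \frac{h \left(W + h\right)}{26 + h}$ ($t{\left(h,W \right)} = \left(\frac{W + h}{26 + h} h + W^{2}\right) + 63 = \left(\frac{h \left(W + h\right)}{26 + h} + W^{2}\right) + 63 = \left(W^{2} + \frac{h \left(W + h\right)}{26 + h}\right) + 63 = 63 + W^{2} + \frac{h \left(W + h\right)}{26 + h}$)
$\left(7585 + 15098\right) + t{\left(116,T{\left(2,-12 \right)} \right)} = \left(7585 + 15098\right) + \frac{1638 + 116^{2} + 26 \cdot 0^{2} + 63 \cdot 116 + 0 \cdot 116 + 116 \cdot 0^{2}}{26 + 116} = 22683 + \frac{1638 + 13456 + 26 \cdot 0 + 7308 + 0 + 116 \cdot 0}{142} = 22683 + \frac{1638 + 13456 + 0 + 7308 + 0 + 0}{142} = 22683 + \frac{1}{142} \cdot 22402 = 22683 + \frac{11201}{71} = \frac{1621694}{71}$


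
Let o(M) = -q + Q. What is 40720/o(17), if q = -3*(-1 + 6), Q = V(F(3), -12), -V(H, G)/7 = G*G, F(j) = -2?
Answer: -40720/993 ≈ -41.007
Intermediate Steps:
V(H, G) = -7*G² (V(H, G) = -7*G*G = -7*G²)
Q = -1008 (Q = -7*(-12)² = -7*144 = -1008)
q = -15 (q = -3*5 = -15)
o(M) = -993 (o(M) = -1*(-15) - 1008 = 15 - 1008 = -993)
40720/o(17) = 40720/(-993) = 40720*(-1/993) = -40720/993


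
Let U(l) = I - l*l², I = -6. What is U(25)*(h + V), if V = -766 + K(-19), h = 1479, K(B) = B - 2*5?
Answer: -10691604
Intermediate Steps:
K(B) = -10 + B (K(B) = B - 10 = -10 + B)
U(l) = -6 - l³ (U(l) = -6 - l*l² = -6 - l³)
V = -795 (V = -766 + (-10 - 19) = -766 - 29 = -795)
U(25)*(h + V) = (-6 - 1*25³)*(1479 - 795) = (-6 - 1*15625)*684 = (-6 - 15625)*684 = -15631*684 = -10691604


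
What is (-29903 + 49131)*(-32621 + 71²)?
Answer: -530308240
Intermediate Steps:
(-29903 + 49131)*(-32621 + 71²) = 19228*(-32621 + 5041) = 19228*(-27580) = -530308240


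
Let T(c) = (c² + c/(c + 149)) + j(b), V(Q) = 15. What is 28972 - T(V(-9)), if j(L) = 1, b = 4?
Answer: 4714329/164 ≈ 28746.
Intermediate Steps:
T(c) = 1 + c² + c/(149 + c) (T(c) = (c² + c/(c + 149)) + 1 = (c² + c/(149 + c)) + 1 = 1 + c² + c/(149 + c))
28972 - T(V(-9)) = 28972 - (149 + 15³ + 2*15 + 149*15²)/(149 + 15) = 28972 - (149 + 3375 + 30 + 149*225)/164 = 28972 - (149 + 3375 + 30 + 33525)/164 = 28972 - 37079/164 = 4714329/164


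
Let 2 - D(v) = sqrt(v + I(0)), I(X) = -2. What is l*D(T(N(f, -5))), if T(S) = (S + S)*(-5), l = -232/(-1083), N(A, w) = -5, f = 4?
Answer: 464/1083 - 928*sqrt(3)/1083 ≈ -1.0557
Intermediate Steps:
l = 232/1083 (l = -232*(-1/1083) = 232/1083 ≈ 0.21422)
T(S) = -10*S (T(S) = (2*S)*(-5) = -10*S)
D(v) = 2 - sqrt(-2 + v) (D(v) = 2 - sqrt(v - 2) = 2 - sqrt(-2 + v))
l*D(T(N(f, -5))) = 232*(2 - sqrt(-2 - 10*(-5)))/1083 = 232*(2 - sqrt(-2 + 50))/1083 = 232*(2 - sqrt(48))/1083 = 232*(2 - 4*sqrt(3))/1083 = 464/1083 - 928*sqrt(3)/1083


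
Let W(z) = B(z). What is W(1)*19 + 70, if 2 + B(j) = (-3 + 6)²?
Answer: 203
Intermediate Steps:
B(j) = 7 (B(j) = -2 + (-3 + 6)² = -2 + 3² = -2 + 9 = 7)
W(z) = 7
W(1)*19 + 70 = 7*19 + 70 = 133 + 70 = 203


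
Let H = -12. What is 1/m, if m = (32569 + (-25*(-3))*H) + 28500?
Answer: 1/60169 ≈ 1.6620e-5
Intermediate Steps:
m = 60169 (m = (32569 - 25*(-3)*(-12)) + 28500 = (32569 + 75*(-12)) + 28500 = (32569 - 900) + 28500 = 31669 + 28500 = 60169)
1/m = 1/60169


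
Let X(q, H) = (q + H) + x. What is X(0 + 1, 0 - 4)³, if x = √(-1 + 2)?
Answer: -8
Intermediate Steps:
x = 1 (x = √1 = 1)
X(q, H) = 1 + H + q (X(q, H) = (q + H) + 1 = (H + q) + 1 = 1 + H + q)
X(0 + 1, 0 - 4)³ = (1 + (0 - 4) + (0 + 1))³ = (1 - 4 + 1)³ = (-2)³ = -8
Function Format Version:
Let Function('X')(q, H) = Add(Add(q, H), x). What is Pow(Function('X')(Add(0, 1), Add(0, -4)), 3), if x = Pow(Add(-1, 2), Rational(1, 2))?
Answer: -8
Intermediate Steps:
x = 1 (x = Pow(1, Rational(1, 2)) = 1)
Function('X')(q, H) = Add(1, H, q) (Function('X')(q, H) = Add(Add(q, H), 1) = Add(Add(H, q), 1) = Add(1, H, q))
Pow(Function('X')(Add(0, 1), Add(0, -4)), 3) = Pow(Add(1, Add(0, -4), Add(0, 1)), 3) = Pow(Add(1, -4, 1), 3) = Pow(-2, 3) = -8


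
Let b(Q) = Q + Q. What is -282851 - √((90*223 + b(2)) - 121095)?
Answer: -282851 - I*√101021 ≈ -2.8285e+5 - 317.84*I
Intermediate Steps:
b(Q) = 2*Q
-282851 - √((90*223 + b(2)) - 121095) = -282851 - √((90*223 + 2*2) - 121095) = -282851 - √((20070 + 4) - 121095) = -282851 - √(20074 - 121095) = -282851 - √(-101021) = -282851 - I*√101021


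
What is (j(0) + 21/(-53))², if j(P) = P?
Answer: 441/2809 ≈ 0.15700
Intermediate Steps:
(j(0) + 21/(-53))² = (0 + 21/(-53))² = (0 + 21*(-1/53))² = (0 - 21/53)² = (-21/53)² = 441/2809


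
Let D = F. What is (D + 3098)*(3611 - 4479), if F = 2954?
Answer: -5253136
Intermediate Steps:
D = 2954
(D + 3098)*(3611 - 4479) = (2954 + 3098)*(3611 - 4479) = 6052*(-868) = -5253136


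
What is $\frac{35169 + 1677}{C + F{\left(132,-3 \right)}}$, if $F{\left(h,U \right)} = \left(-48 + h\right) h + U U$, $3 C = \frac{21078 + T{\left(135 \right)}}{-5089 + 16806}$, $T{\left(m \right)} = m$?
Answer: $\frac{71954097}{21671770} \approx 3.3202$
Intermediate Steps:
$C = \frac{7071}{11717}$ ($C = \frac{\left(21078 + 135\right) \frac{1}{-5089 + 16806}}{3} = \frac{21213 \cdot \frac{1}{11717}}{3} = \frac{1}{3} \cdot \frac{21213}{11717} = \frac{7071}{11717} \approx 0.60348$)
$F{\left(h,U \right)} = U^{2} + h \left(-48 + h\right)$ ($F{\left(h,U \right)} = h \left(-48 + h\right) + U^{2} = U^{2} + h \left(-48 + h\right)$)
$\frac{35169 + 1677}{C + F{\left(132,-3 \right)}} = \frac{35169 + 1677}{\frac{7071}{11717} + \left(\left(-3\right)^{2} + 132^{2} - 6336\right)} = \frac{36846}{\frac{7071}{11717} + \left(9 + 17424 - 6336\right)} = \frac{36846}{\frac{7071}{11717} + 11097} = \frac{36846}{\frac{130030620}{11717}} = 36846 \cdot \frac{11717}{130030620} = \frac{71954097}{21671770}$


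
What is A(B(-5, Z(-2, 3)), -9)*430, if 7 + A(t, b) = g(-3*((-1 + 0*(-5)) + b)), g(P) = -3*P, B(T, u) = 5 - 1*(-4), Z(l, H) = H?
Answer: -41710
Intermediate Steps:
B(T, u) = 9 (B(T, u) = 5 + 4 = 9)
A(t, b) = -16 + 9*b (A(t, b) = -7 - (-9)*((-1 + 0*(-5)) + b) = -7 - (-9)*((-1 + 0) + b) = -7 - (-9)*(-1 + b) = -7 - 3*(3 - 3*b) = -7 + (-9 + 9*b) = -16 + 9*b)
A(B(-5, Z(-2, 3)), -9)*430 = (-16 + 9*(-9))*430 = (-16 - 81)*430 = -97*430 = -41710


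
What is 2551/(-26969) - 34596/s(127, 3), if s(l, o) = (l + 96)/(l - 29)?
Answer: -91436482225/6014087 ≈ -15204.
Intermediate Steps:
s(l, o) = (96 + l)/(-29 + l)
2551/(-26969) - 34596/s(127, 3) = 2551/(-26969) - 34596*(-29 + 127)/(96 + 127) = 2551*(-1/26969) - 34596/(223/98) = -2551/26969 - 34596/((1/98)*223) = -2551/26969 - 34596/223/98 = -2551/26969 - 34596*98/223 = -2551/26969 - 3390408/223 = -91436482225/6014087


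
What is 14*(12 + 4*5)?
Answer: 448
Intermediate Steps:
14*(12 + 4*5) = 14*(12 + 20) = 14*32 = 448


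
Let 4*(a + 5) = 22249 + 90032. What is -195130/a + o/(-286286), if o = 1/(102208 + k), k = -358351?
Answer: -57235652500874699/8232116519004378 ≈ -6.9527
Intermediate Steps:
a = 112261/4 (a = -5 + (22249 + 90032)/4 = -5 + (1/4)*112281 = -5 + 112281/4 = 112261/4 ≈ 28065.)
o = -1/256143 (o = 1/(102208 - 358351) = 1/(-256143) = -1/256143 ≈ -3.9041e-6)
-195130/a + o/(-286286) = -195130/112261/4 - 1/256143/(-286286) = -195130*4/112261 - 1/256143*(-1/286286) = -780520/112261 + 1/73330154898 = -57235652500874699/8232116519004378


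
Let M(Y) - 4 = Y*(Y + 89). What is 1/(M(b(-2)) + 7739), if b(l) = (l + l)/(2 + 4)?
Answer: 9/69157 ≈ 0.00013014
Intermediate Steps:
b(l) = l/3 (b(l) = (2*l)/6 = (2*l)*(⅙) = l/3)
M(Y) = 4 + Y*(89 + Y) (M(Y) = 4 + Y*(Y + 89) = 4 + Y*(89 + Y))
1/(M(b(-2)) + 7739) = 1/((4 + ((⅓)*(-2))² + 89*((⅓)*(-2))) + 7739) = 1/((4 + (-⅔)² + 89*(-⅔)) + 7739) = 1/((4 + 4/9 - 178/3) + 7739) = 1/(-494/9 + 7739) = 1/(69157/9) = 9/69157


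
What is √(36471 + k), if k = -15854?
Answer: √20617 ≈ 143.59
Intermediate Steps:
√(36471 + k) = √(36471 - 15854) = √20617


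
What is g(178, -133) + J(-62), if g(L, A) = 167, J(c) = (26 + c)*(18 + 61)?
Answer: -2677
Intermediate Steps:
J(c) = 2054 + 79*c (J(c) = (26 + c)*79 = 2054 + 79*c)
g(178, -133) + J(-62) = 167 + (2054 + 79*(-62)) = 167 + (2054 - 4898) = 167 - 2844 = -2677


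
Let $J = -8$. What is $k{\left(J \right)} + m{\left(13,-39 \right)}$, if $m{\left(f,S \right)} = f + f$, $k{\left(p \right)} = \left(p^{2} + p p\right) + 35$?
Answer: $189$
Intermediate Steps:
$k{\left(p \right)} = 35 + 2 p^{2}$ ($k{\left(p \right)} = \left(p^{2} + p^{2}\right) + 35 = 2 p^{2} + 35 = 35 + 2 p^{2}$)
$m{\left(f,S \right)} = 2 f$
$k{\left(J \right)} + m{\left(13,-39 \right)} = \left(35 + 2 \left(-8\right)^{2}\right) + 2 \cdot 13 = \left(35 + 2 \cdot 64\right) + 26 = \left(35 + 128\right) + 26 = 163 + 26 = 189$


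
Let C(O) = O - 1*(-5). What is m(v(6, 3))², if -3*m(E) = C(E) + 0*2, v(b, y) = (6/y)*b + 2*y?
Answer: 529/9 ≈ 58.778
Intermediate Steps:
C(O) = 5 + O (C(O) = O + 5 = 5 + O)
v(b, y) = 2*y + 6*b/y (v(b, y) = 6*b/y + 2*y = 2*y + 6*b/y)
m(E) = -5/3 - E/3 (m(E) = -((5 + E) + 0*2)/3 = -((5 + E) + 0)/3 = -(5 + E)/3 = -5/3 - E/3)
m(v(6, 3))² = (-5/3 - (2*3 + 6*6/3)/3)² = (-5/3 - (6 + 6*6*(⅓))/3)² = (-5/3 - (6 + 12)/3)² = (-5/3 - ⅓*18)² = (-5/3 - 6)² = (-23/3)² = 529/9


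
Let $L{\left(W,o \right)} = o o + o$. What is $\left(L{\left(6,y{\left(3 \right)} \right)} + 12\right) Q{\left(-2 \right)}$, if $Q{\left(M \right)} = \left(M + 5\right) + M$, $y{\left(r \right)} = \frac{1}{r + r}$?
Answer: $\frac{439}{36} \approx 12.194$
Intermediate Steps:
$y{\left(r \right)} = \frac{1}{2 r}$
$L{\left(W,o \right)} = o + o^{2}$ ($L{\left(W,o \right)} = o^{2} + o = o + o^{2}$)
$Q{\left(M \right)} = 5 + 2 M$ ($Q{\left(M \right)} = \left(5 + M\right) + M = 5 + 2 M$)
$\left(L{\left(6,y{\left(3 \right)} \right)} + 12\right) Q{\left(-2 \right)} = \left(\frac{1}{2 \cdot 3} \left(1 + \frac{1}{2 \cdot 3}\right) + 12\right) \left(5 + 2 \left(-2\right)\right) = \left(\frac{1}{2} \cdot \frac{1}{3} \left(1 + \frac{1}{2} \cdot \frac{1}{3}\right) + 12\right) \left(5 - 4\right) = \left(\frac{1 + \frac{1}{6}}{6} + 12\right) 1 = \left(\frac{1}{6} \cdot \frac{7}{6} + 12\right) 1 = \left(\frac{7}{36} + 12\right) 1 = \frac{439}{36} \cdot 1 = \frac{439}{36}$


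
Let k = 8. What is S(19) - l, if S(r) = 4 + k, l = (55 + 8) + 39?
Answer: -90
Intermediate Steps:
l = 102 (l = 63 + 39 = 102)
S(r) = 12 (S(r) = 4 + 8 = 12)
S(19) - l = 12 - 1*102 = 12 - 102 = -90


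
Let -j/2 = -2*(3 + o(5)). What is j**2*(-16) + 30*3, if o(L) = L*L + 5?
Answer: -278694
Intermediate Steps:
o(L) = 5 + L**2 (o(L) = L**2 + 5 = 5 + L**2)
j = 132 (j = -(-4)*(3 + (5 + 5**2)) = -(-4)*(3 + (5 + 25)) = -(-4)*(3 + 30) = -(-4)*33 = -2*(-66) = 132)
j**2*(-16) + 30*3 = 132**2*(-16) + 30*3 = 17424*(-16) + 90 = -278784 + 90 = -278694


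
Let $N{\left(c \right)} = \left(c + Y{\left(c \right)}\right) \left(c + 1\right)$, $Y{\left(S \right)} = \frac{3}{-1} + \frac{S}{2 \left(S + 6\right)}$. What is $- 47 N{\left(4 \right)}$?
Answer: $-282$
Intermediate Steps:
$Y{\left(S \right)} = -3 + \frac{S}{12 + 2 S}$ ($Y{\left(S \right)} = 3 \left(-1\right) + \frac{S}{2 \left(6 + S\right)} = -3 + \frac{S}{12 + 2 S}$)
$N{\left(c \right)} = \left(1 + c\right) \left(c + \frac{-36 - 5 c}{2 \left(6 + c\right)}\right)$ ($N{\left(c \right)} = \left(c + \frac{-36 - 5 c}{2 \left(6 + c\right)}\right) \left(c + 1\right) = \left(c + \frac{-36 - 5 c}{2 \left(6 + c\right)}\right) \left(1 + c\right) = \left(1 + c\right) \left(c + \frac{-36 - 5 c}{2 \left(6 + c\right)}\right)$)
$- 47 N{\left(4 \right)} = - 47 \frac{-36 - 116 + 2 \cdot 4^{3} + 9 \cdot 4^{2}}{2 \left(6 + 4\right)} = - 47 \frac{-36 - 116 + 2 \cdot 64 + 9 \cdot 16}{2 \cdot 10} = - 47 \cdot \frac{1}{2} \cdot \frac{1}{10} \left(-36 - 116 + 128 + 144\right) = - 47 \cdot \frac{1}{2} \cdot \frac{1}{10} \cdot 120 = \left(-47\right) 6 = -282$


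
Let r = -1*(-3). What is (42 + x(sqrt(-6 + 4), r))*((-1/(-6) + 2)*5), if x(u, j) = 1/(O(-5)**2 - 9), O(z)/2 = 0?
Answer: 24505/54 ≈ 453.80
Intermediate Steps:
O(z) = 0 (O(z) = 2*0 = 0)
r = 3
x(u, j) = -1/9 (x(u, j) = 1/(0**2 - 9) = 1/(0 - 9) = 1/(-9) = -1/9)
(42 + x(sqrt(-6 + 4), r))*((-1/(-6) + 2)*5) = (42 - 1/9)*((-1/(-6) + 2)*5) = 377*((-1*(-1/6) + 2)*5)/9 = 377*((1/6 + 2)*5)/9 = 377*((13/6)*5)/9 = (377/9)*(65/6) = 24505/54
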